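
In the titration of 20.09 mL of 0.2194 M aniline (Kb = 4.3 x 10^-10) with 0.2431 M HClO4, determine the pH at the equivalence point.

2.79

n(C6H5NH2) = 0.2194 x 0.02009 = 0.004408 mol; V(HClO4) at equivalence = 0.004408/0.2431 = 0.01813 L.
At equivalence the base is fully converted to C6H5NH3+; total volume = 0.03822 L, so [C6H5NH3+] = 0.004408/0.03822 = 0.1153 M.
Ka(C6H5NH3+) = Kw/Kb = 1.0e-14 / 4.3 x 10^-10 = 2.33e-5.
[H^+] = sqrt(Ka x [C6H5NH3+]) = sqrt(2.33e-5 x 0.1153) = 0.00164 M.
pH = -log(0.00164) = 2.79.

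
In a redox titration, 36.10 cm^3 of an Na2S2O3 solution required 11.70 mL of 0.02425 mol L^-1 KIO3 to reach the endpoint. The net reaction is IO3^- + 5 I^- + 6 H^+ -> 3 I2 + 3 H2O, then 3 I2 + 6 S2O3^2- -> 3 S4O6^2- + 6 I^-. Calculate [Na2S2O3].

0.0472 M

n(KIO3) = 0.02425 x 0.01170 = 0.0002837 mol.
From the balanced equation, 1 mol KIO3 reacts with 6 mol Na2S2O3, so n(Na2S2O3) = 0.0002837 x 6/1 = 0.001702 mol.
[Na2S2O3] = 0.001702 / 0.03610 L = 0.0472 M.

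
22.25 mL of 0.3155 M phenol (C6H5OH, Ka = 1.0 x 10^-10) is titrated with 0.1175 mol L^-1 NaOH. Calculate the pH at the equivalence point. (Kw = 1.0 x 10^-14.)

11.47

n(C6H5OH) = 0.3155 x 0.02225 = 0.007020 mol; V(NaOH) at equivalence = 0.007020/0.1175 = 0.05974 L.
At equivalence all the acid is converted to C6H5O-; total volume = 0.02225 + 0.05974 = 0.08199 L, so [C6H5O-] = 0.007020/0.08199 = 0.08561 M.
Kb = Kw/Ka = 1.0e-14 / 1.0 x 10^-10 = 0.000100.
[OH^-] = sqrt(Kb x [C6H5O-]) = sqrt(0.000100 x 0.08561) = 0.00293 M.
pOH = 2.53, so pH = 14.00 - 2.53 = 11.47.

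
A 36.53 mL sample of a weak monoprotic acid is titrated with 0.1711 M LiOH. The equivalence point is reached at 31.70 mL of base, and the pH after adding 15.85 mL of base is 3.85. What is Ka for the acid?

1.4 x 10^-4

15.85 mL is half of the equivalence volume, so this is the half-equivalence point where [HA] = [A^-].
At half-equivalence pH = pKa, so pKa = 3.85.
Ka = 10^(-3.85) = 1.4 x 10^-4.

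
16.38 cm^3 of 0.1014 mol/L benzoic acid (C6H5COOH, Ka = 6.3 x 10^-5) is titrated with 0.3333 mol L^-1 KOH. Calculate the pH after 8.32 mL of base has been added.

12.65

n(acid) = 0.1014 x 0.01638 = 0.001661 mol; n(KOH) added = 0.3333 x 0.008320 = 0.002773 mol.
Base is in excess by 0.002773 - 0.001661 = 0.001112 mol in a total volume of 0.02470 L.
[OH^-] = 0.001112/0.02470 = 0.04503 M, so pOH = 1.35 and pH = 14.00 - 1.35 = 12.65.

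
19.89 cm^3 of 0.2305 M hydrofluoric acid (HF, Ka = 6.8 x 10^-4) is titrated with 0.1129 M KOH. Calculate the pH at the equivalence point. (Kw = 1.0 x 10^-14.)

n(HF) = 0.2305 x 0.01989 = 0.004585 mol; V(KOH) at equivalence = 0.004585/0.1129 = 0.04061 L.
At equivalence all the acid is converted to F-; total volume = 0.01989 + 0.04061 = 0.06050 L, so [F-] = 0.004585/0.06050 = 0.07578 M.
Kb = Kw/Ka = 1.0e-14 / 6.8 x 10^-4 = 1.47e-11.
[OH^-] = sqrt(Kb x [F-]) = sqrt(1.47e-11 x 0.07578) = 1.06e-6 M.
pOH = 5.98, so pH = 14.00 - 5.98 = 8.02.

8.02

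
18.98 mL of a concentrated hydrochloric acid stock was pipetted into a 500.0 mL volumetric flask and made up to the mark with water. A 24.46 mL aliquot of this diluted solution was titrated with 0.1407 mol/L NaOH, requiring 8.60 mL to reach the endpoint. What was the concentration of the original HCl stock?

1.30 M

n(NaOH) = 0.1407 x 0.008600 = 0.001210 mol.
n(HCl) in the aliquot = 0.001210 mol.
[diluted HCl] = 0.001210 / 0.02446 = 0.04947 M.
Dilution factor = 500.0/18.98 = 26.34, so [stock] = 0.04947 x 26.34 = 1.30 M.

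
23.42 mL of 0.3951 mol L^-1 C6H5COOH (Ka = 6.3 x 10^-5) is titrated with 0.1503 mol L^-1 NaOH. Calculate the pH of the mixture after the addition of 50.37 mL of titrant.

Initial n(C6H5COOH) = 0.3951 x 0.02342 = 0.009253 mol.
n(NaOH) added = 0.1503 x 0.05037 = 0.007571 mol, converting that many moles of C6H5COOH to C6H5COO-.
Remaining n(C6H5COOH) = 0.001683 mol; n(C6H5COO-) = 0.007571 mol.
By Henderson-Hasselbalch, pH = pKa + log([A^-]/[HA]) = 4.20 + log(0.007571/0.001683) = 4.20 + (+0.65) = 4.85.

4.85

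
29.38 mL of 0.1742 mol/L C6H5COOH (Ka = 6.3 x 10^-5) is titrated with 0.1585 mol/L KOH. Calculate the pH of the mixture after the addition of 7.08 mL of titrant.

3.65

Initial n(C6H5COOH) = 0.1742 x 0.02938 = 0.005118 mol.
n(KOH) added = 0.1585 x 0.007080 = 0.001122 mol, converting that many moles of C6H5COOH to C6H5COO-.
Remaining n(C6H5COOH) = 0.003996 mol; n(C6H5COO-) = 0.001122 mol.
By Henderson-Hasselbalch, pH = pKa + log([A^-]/[HA]) = 4.20 + log(0.001122/0.003996) = 4.20 + (-0.55) = 3.65.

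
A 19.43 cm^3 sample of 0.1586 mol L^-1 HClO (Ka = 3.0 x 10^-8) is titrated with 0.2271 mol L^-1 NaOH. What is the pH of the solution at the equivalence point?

10.25

n(HClO) = 0.1586 x 0.01943 = 0.003082 mol; V(NaOH) at equivalence = 0.003082/0.2271 = 0.01357 L.
At equivalence all the acid is converted to ClO-; total volume = 0.01943 + 0.01357 = 0.03300 L, so [ClO-] = 0.003082/0.03300 = 0.09338 M.
Kb = Kw/Ka = 1.0e-14 / 3.0 x 10^-8 = 3.33e-7.
[OH^-] = sqrt(Kb x [ClO-]) = sqrt(3.33e-7 x 0.09338) = 0.000176 M.
pOH = 3.75, so pH = 14.00 - 3.75 = 10.25.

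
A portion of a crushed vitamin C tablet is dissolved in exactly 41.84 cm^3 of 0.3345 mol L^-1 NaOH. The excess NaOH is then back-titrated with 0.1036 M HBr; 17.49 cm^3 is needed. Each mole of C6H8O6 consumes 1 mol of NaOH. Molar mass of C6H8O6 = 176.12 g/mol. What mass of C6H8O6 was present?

2.15 g

Total n(NaOH) added = 0.3345 x 0.04184 = 0.01400 mol.
n(HBr) used = 0.1036 x 0.01749 = 0.001812 mol, which equals the excess n(NaOH).
So n(NaOH) consumed by the sample = 0.01400 - 0.001812 = 0.01218 mol.
n(C6H8O6) = 0.01218 / 1 = 0.01218 mol.
mass = 0.01218 mol x 176.12 g/mol = 2.15 g.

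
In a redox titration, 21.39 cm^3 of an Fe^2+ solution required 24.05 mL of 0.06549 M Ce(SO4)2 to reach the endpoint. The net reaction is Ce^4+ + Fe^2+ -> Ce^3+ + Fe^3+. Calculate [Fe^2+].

0.0736 M

n(Ce(SO4)2) = 0.06549 x 0.02405 = 0.001575 mol.
From the balanced equation, 1 mol Ce(SO4)2 reacts with 1 mol Fe^2+, so n(Fe^2+) = 0.001575 x 1/1 = 0.001575 mol.
[Fe^2+] = 0.001575 / 0.02139 L = 0.0736 M.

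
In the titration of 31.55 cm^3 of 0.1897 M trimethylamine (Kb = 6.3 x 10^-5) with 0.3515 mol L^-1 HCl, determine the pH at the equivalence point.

5.35

n((CH3)3N) = 0.1897 x 0.03155 = 0.005985 mol; V(HCl) at equivalence = 0.005985/0.3515 = 0.01703 L.
At equivalence the base is fully converted to (CH3)3NH+; total volume = 0.04858 L, so [(CH3)3NH+] = 0.005985/0.04858 = 0.1232 M.
Ka((CH3)3NH+) = Kw/Kb = 1.0e-14 / 6.3 x 10^-5 = 1.59e-10.
[H^+] = sqrt(Ka x [(CH3)3NH+]) = sqrt(1.59e-10 x 0.1232) = 4.42e-6 M.
pH = -log(4.42e-6) = 5.35.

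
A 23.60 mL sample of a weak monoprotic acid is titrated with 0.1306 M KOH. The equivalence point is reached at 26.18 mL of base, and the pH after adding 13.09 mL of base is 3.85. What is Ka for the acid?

1.4 x 10^-4

13.09 mL is half of the equivalence volume, so this is the half-equivalence point where [HA] = [A^-].
At half-equivalence pH = pKa, so pKa = 3.85.
Ka = 10^(-3.85) = 1.4 x 10^-4.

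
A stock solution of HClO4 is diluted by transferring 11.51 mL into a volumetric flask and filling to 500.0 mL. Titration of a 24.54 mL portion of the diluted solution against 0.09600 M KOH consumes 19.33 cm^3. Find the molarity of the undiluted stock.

3.28 M

n(KOH) = 0.09600 x 0.01933 = 0.001856 mol.
n(HClO4) in the aliquot = 0.001856 mol.
[diluted HClO4] = 0.001856 / 0.02454 = 0.07562 M.
Dilution factor = 500.0/11.51 = 43.44, so [stock] = 0.07562 x 43.44 = 3.28 M.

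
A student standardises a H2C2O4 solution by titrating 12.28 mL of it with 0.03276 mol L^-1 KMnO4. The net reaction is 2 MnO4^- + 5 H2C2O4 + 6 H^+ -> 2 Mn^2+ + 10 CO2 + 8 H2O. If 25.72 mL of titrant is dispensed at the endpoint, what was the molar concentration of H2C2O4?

n(KMnO4) = 0.03276 x 0.02572 = 0.0008426 mol.
From the balanced equation, 2 mol KMnO4 reacts with 5 mol H2C2O4, so n(H2C2O4) = 0.0008426 x 5/2 = 0.002106 mol.
[H2C2O4] = 0.002106 / 0.01228 L = 0.172 M.

0.172 M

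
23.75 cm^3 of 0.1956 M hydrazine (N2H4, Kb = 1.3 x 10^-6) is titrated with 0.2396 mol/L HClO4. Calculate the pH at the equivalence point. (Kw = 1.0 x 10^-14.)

4.54

n(N2H4) = 0.1956 x 0.02375 = 0.004646 mol; V(HClO4) at equivalence = 0.004646/0.2396 = 0.01939 L.
At equivalence the base is fully converted to N2H5+; total volume = 0.04314 L, so [N2H5+] = 0.004646/0.04314 = 0.1077 M.
Ka(N2H5+) = Kw/Kb = 1.0e-14 / 1.3 x 10^-6 = 7.69e-9.
[H^+] = sqrt(Ka x [N2H5+]) = sqrt(7.69e-9 x 0.1077) = 2.88e-5 M.
pH = -log(2.88e-5) = 4.54.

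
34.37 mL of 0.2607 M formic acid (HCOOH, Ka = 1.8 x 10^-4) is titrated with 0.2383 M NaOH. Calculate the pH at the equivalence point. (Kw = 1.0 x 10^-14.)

n(HCOOH) = 0.2607 x 0.03437 = 0.008960 mol; V(NaOH) at equivalence = 0.008960/0.2383 = 0.03760 L.
At equivalence all the acid is converted to HCOO-; total volume = 0.03437 + 0.03760 = 0.07197 L, so [HCOO-] = 0.008960/0.07197 = 0.1245 M.
Kb = Kw/Ka = 1.0e-14 / 1.8 x 10^-4 = 5.56e-11.
[OH^-] = sqrt(Kb x [HCOO-]) = sqrt(5.56e-11 x 0.1245) = 2.63e-6 M.
pOH = 5.58, so pH = 14.00 - 5.58 = 8.42.

8.42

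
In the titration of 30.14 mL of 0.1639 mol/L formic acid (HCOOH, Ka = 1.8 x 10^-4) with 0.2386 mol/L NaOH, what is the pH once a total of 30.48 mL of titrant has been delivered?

n(acid) = 0.1639 x 0.03014 = 0.004940 mol; n(NaOH) added = 0.2386 x 0.03048 = 0.007273 mol.
Base is in excess by 0.007273 - 0.004940 = 0.002333 mol in a total volume of 0.06062 L.
[OH^-] = 0.002333/0.06062 = 0.03848 M, so pOH = 1.41 and pH = 14.00 - 1.41 = 12.59.

12.59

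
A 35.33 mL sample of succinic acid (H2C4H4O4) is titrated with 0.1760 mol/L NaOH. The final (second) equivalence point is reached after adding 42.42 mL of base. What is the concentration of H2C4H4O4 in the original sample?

n(NaOH) = 0.1760 x 0.04242 = 0.007466 mol.
At the final (second) equivalence point, 2 mol OH^- react per mol H2C4H4O4, so n(H2C4H4O4) = 0.007466 / 2 = 0.003733 mol.
[H2C4H4O4] = 0.003733 / 0.03533 L = 0.106 M.

0.106 M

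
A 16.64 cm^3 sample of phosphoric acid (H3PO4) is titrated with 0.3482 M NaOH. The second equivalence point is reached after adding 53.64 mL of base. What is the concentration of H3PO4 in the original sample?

0.561 M

n(NaOH) = 0.3482 x 0.05364 = 0.01868 mol.
At the second equivalence point, 2 mol OH^- react per mol H3PO4, so n(H3PO4) = 0.01868 / 2 = 0.009339 mol.
[H3PO4] = 0.009339 / 0.01664 L = 0.561 M.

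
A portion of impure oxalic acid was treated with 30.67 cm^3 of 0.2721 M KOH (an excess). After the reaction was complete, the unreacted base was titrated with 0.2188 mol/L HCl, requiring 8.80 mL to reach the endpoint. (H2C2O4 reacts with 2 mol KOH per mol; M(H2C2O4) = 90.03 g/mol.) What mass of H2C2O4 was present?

0.289 g

Total n(KOH) added = 0.2721 x 0.03067 = 0.008345 mol.
n(HCl) used = 0.2188 x 0.008800 = 0.001925 mol, which equals the excess n(KOH).
So n(KOH) consumed by the sample = 0.008345 - 0.001925 = 0.006420 mol.
n(H2C2O4) = 0.006420 / 2 = 0.003210 mol.
mass = 0.003210 mol x 90.03 g/mol = 0.289 g.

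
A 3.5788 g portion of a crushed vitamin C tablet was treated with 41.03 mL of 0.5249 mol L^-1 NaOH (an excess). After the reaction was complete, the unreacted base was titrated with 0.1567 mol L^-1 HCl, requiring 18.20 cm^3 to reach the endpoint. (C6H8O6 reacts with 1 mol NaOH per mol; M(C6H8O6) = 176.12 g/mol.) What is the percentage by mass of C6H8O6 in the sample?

92.0%

Total n(NaOH) added = 0.5249 x 0.04103 = 0.02154 mol.
n(HCl) used = 0.1567 x 0.01820 = 0.002852 mol, which equals the excess n(NaOH).
So n(NaOH) consumed by the sample = 0.02154 - 0.002852 = 0.01868 mol.
n(C6H8O6) = 0.01868 / 1 = 0.01868 mol.
mass C6H8O6 = 0.01868 x 176.12 = 3.291 g, so %C6H8O6 = 3.291/3.5788 x 100 = 92.0%.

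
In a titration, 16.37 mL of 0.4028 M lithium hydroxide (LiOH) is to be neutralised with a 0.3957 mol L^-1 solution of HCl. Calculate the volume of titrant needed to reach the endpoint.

16.7 mL

n(LiOH) = 0.4028 mol/L x 0.01637 L = 0.006594 mol.
At equivalence n(HCl) = n(LiOH) = 0.006594 mol.
V(HCl) = 0.006594 / 0.3957 = 0.01666 L = 16.7 mL.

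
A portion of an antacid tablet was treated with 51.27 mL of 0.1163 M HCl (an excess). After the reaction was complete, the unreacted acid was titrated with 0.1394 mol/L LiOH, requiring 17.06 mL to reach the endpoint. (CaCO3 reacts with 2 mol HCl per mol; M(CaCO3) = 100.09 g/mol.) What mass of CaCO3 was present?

Total n(HCl) added = 0.1163 x 0.05127 = 0.005963 mol.
n(LiOH) used = 0.1394 x 0.01706 = 0.002378 mol, which equals the excess n(HCl).
So n(HCl) consumed by the sample = 0.005963 - 0.002378 = 0.003585 mol.
n(CaCO3) = 0.003585 / 2 = 0.001792 mol.
mass = 0.001792 mol x 100.09 g/mol = 0.179 g.

0.179 g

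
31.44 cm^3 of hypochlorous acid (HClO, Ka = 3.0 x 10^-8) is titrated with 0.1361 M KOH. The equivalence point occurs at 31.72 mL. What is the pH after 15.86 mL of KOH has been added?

15.86 mL is exactly half the equivalence volume (31.72/2), i.e. the half-equivalence point.
There, n(HA) = n(A^-), so pH = pKa = -log(3.0 x 10^-8) = 7.52.

7.52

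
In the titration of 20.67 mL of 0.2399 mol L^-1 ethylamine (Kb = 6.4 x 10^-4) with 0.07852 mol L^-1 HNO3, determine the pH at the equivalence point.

n(C2H5NH2) = 0.2399 x 0.02067 = 0.004959 mol; V(HNO3) at equivalence = 0.004959/0.07852 = 0.06315 L.
At equivalence the base is fully converted to C2H5NH3+; total volume = 0.08382 L, so [C2H5NH3+] = 0.004959/0.08382 = 0.05916 M.
Ka(C2H5NH3+) = Kw/Kb = 1.0e-14 / 6.4 x 10^-4 = 1.56e-11.
[H^+] = sqrt(Ka x [C2H5NH3+]) = sqrt(1.56e-11 x 0.05916) = 9.61e-7 M.
pH = -log(9.61e-7) = 6.02.

6.02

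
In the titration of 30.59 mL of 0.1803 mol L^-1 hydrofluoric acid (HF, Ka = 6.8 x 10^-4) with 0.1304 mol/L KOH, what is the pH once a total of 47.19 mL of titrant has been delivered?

n(acid) = 0.1803 x 0.03059 = 0.005515 mol; n(KOH) added = 0.1304 x 0.04719 = 0.006154 mol.
Base is in excess by 0.006154 - 0.005515 = 0.0006382 mol in a total volume of 0.07778 L.
[OH^-] = 0.0006382/0.07778 = 0.008205 M, so pOH = 2.09 and pH = 14.00 - 2.09 = 11.91.

11.91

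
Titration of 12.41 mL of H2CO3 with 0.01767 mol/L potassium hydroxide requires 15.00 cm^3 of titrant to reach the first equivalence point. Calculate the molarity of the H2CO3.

0.0214 M

n(KOH) = 0.01767 x 0.01500 = 0.0002651 mol.
At the first equivalence point, 1 mol OH^- react per mol H2CO3, so n(H2CO3) = 0.0002651 / 1 = 0.0002651 mol.
[H2CO3] = 0.0002651 / 0.01241 L = 0.0214 M.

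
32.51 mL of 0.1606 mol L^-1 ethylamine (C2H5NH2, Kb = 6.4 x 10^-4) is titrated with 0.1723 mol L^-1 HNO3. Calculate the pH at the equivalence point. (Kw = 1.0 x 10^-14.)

5.94

n(C2H5NH2) = 0.1606 x 0.03251 = 0.005221 mol; V(HNO3) at equivalence = 0.005221/0.1723 = 0.03030 L.
At equivalence the base is fully converted to C2H5NH3+; total volume = 0.06281 L, so [C2H5NH3+] = 0.005221/0.06281 = 0.08312 M.
Ka(C2H5NH3+) = Kw/Kb = 1.0e-14 / 6.4 x 10^-4 = 1.56e-11.
[H^+] = sqrt(Ka x [C2H5NH3+]) = sqrt(1.56e-11 x 0.08312) = 1.14e-6 M.
pH = -log(1.14e-6) = 5.94.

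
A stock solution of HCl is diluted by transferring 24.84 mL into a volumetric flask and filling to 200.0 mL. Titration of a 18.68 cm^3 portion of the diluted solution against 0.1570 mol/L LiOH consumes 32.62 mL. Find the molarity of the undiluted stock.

2.21 M

n(LiOH) = 0.1570 x 0.03262 = 0.005121 mol.
n(HCl) in the aliquot = 0.005121 mol.
[diluted HCl] = 0.005121 / 0.01868 = 0.2742 M.
Dilution factor = 200.0/24.84 = 8.052, so [stock] = 0.2742 x 8.052 = 2.21 M.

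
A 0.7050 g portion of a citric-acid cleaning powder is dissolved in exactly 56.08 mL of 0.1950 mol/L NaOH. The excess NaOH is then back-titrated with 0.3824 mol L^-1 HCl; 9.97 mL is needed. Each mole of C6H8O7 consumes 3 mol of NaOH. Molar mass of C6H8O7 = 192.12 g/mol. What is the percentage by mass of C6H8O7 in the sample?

Total n(NaOH) added = 0.1950 x 0.05608 = 0.01094 mol.
n(HCl) used = 0.3824 x 0.009970 = 0.003813 mol, which equals the excess n(NaOH).
So n(NaOH) consumed by the sample = 0.01094 - 0.003813 = 0.007123 mol.
n(C6H8O7) = 0.007123 / 3 = 0.002374 mol.
mass C6H8O7 = 0.002374 x 192.12 = 0.4562 g, so %C6H8O7 = 0.4562/0.7050 x 100 = 64.7%.

64.7%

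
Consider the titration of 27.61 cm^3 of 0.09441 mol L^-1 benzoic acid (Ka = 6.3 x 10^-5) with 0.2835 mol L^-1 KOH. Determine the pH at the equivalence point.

n(C6H5COOH) = 0.09441 x 0.02761 = 0.002607 mol; V(KOH) at equivalence = 0.002607/0.2835 = 0.009195 L.
At equivalence all the acid is converted to C6H5COO-; total volume = 0.02761 + 0.009195 = 0.03680 L, so [C6H5COO-] = 0.002607/0.03680 = 0.07082 M.
Kb = Kw/Ka = 1.0e-14 / 6.3 x 10^-5 = 1.59e-10.
[OH^-] = sqrt(Kb x [C6H5COO-]) = sqrt(1.59e-10 x 0.07082) = 3.35e-6 M.
pOH = 5.47, so pH = 14.00 - 5.47 = 8.53.

8.53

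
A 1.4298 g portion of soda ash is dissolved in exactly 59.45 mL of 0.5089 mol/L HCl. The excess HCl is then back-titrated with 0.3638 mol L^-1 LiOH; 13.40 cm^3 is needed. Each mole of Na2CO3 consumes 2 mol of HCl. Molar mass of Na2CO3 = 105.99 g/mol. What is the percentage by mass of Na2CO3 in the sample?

94.1%

Total n(HCl) added = 0.5089 x 0.05945 = 0.03025 mol.
n(LiOH) used = 0.3638 x 0.01340 = 0.004875 mol, which equals the excess n(HCl).
So n(HCl) consumed by the sample = 0.03025 - 0.004875 = 0.02538 mol.
n(Na2CO3) = 0.02538 / 2 = 0.01269 mol.
mass Na2CO3 = 0.01269 x 105.99 = 1.345 g, so %Na2CO3 = 1.345/1.4298 x 100 = 94.1%.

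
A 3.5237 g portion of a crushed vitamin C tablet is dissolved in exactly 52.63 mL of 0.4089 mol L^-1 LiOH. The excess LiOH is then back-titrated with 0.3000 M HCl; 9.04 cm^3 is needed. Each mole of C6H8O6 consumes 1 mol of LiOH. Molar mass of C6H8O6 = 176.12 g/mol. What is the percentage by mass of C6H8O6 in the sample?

Total n(LiOH) added = 0.4089 x 0.05263 = 0.02152 mol.
n(HCl) used = 0.3000 x 0.009040 = 0.002712 mol, which equals the excess n(LiOH).
So n(LiOH) consumed by the sample = 0.02152 - 0.002712 = 0.01881 mol.
n(C6H8O6) = 0.01881 / 1 = 0.01881 mol.
mass C6H8O6 = 0.01881 x 176.12 = 3.313 g, so %C6H8O6 = 3.313/3.5237 x 100 = 94.0%.

94.0%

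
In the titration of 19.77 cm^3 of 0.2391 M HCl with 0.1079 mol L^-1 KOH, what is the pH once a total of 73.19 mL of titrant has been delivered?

n(acid) = 0.2391 x 0.01977 = 0.004727 mol; n(KOH) added = 0.1079 x 0.07319 = 0.007897 mol.
Base is in excess by 0.007897 - 0.004727 = 0.003170 mol in a total volume of 0.09296 L.
[OH^-] = 0.003170/0.09296 = 0.03410 M, so pOH = 1.47 and pH = 14.00 - 1.47 = 12.53.

12.53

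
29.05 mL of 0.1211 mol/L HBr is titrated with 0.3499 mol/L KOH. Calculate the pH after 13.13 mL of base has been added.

n(acid) = 0.1211 x 0.02905 = 0.003518 mol; n(KOH) added = 0.3499 x 0.01313 = 0.004594 mol.
Base is in excess by 0.004594 - 0.003518 = 0.001076 mol in a total volume of 0.04218 L.
[OH^-] = 0.001076/0.04218 = 0.02552 M, so pOH = 1.59 and pH = 14.00 - 1.59 = 12.41.

12.41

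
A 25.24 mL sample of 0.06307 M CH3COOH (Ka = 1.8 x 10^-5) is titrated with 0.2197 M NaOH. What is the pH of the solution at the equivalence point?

n(CH3COOH) = 0.06307 x 0.02524 = 0.001592 mol; V(NaOH) at equivalence = 0.001592/0.2197 = 0.007246 L.
At equivalence all the acid is converted to CH3COO-; total volume = 0.02524 + 0.007246 = 0.03249 L, so [CH3COO-] = 0.001592/0.03249 = 0.04900 M.
Kb = Kw/Ka = 1.0e-14 / 1.8 x 10^-5 = 5.56e-10.
[OH^-] = sqrt(Kb x [CH3COO-]) = sqrt(5.56e-10 x 0.04900) = 5.22e-6 M.
pOH = 5.28, so pH = 14.00 - 5.28 = 8.72.

8.72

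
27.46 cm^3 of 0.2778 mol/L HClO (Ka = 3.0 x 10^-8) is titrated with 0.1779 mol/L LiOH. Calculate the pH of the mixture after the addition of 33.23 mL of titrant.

8.06

Initial n(HClO) = 0.2778 x 0.02746 = 0.007628 mol.
n(LiOH) added = 0.1779 x 0.03323 = 0.005912 mol, converting that many moles of HClO to ClO-.
Remaining n(HClO) = 0.001717 mol; n(ClO-) = 0.005912 mol.
By Henderson-Hasselbalch, pH = pKa + log([A^-]/[HA]) = 7.52 + log(0.005912/0.001717) = 7.52 + (+0.54) = 8.06.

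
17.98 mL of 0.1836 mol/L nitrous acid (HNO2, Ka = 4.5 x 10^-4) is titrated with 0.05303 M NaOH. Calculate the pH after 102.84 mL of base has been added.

12.25

n(acid) = 0.1836 x 0.01798 = 0.003301 mol; n(NaOH) added = 0.05303 x 0.1028 = 0.005454 mol.
Base is in excess by 0.005454 - 0.003301 = 0.002152 mol in a total volume of 0.1208 L.
[OH^-] = 0.002152/0.1208 = 0.01782 M, so pOH = 1.75 and pH = 14.00 - 1.75 = 12.25.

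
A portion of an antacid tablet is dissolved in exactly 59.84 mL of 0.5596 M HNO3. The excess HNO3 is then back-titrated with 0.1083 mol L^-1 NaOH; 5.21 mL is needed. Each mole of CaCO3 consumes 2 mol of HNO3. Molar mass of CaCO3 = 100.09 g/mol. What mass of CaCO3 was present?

1.65 g

Total n(HNO3) added = 0.5596 x 0.05984 = 0.03349 mol.
n(NaOH) used = 0.1083 x 0.005210 = 0.0005642 mol, which equals the excess n(HNO3).
So n(HNO3) consumed by the sample = 0.03349 - 0.0005642 = 0.03292 mol.
n(CaCO3) = 0.03292 / 2 = 0.01646 mol.
mass = 0.01646 mol x 100.09 g/mol = 1.65 g.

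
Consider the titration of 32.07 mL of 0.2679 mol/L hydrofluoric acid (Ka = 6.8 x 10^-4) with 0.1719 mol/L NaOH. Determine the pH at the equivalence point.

8.09

n(HF) = 0.2679 x 0.03207 = 0.008592 mol; V(NaOH) at equivalence = 0.008592/0.1719 = 0.04998 L.
At equivalence all the acid is converted to F-; total volume = 0.03207 + 0.04998 = 0.08205 L, so [F-] = 0.008592/0.08205 = 0.1047 M.
Kb = Kw/Ka = 1.0e-14 / 6.8 x 10^-4 = 1.47e-11.
[OH^-] = sqrt(Kb x [F-]) = sqrt(1.47e-11 x 0.1047) = 1.24e-6 M.
pOH = 5.91, so pH = 14.00 - 5.91 = 8.09.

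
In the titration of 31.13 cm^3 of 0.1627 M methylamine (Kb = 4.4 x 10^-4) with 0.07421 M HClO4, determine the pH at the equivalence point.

5.97

n(CH3NH2) = 0.1627 x 0.03113 = 0.005065 mol; V(HClO4) at equivalence = 0.005065/0.07421 = 0.06825 L.
At equivalence the base is fully converted to CH3NH3+; total volume = 0.09938 L, so [CH3NH3+] = 0.005065/0.09938 = 0.05096 M.
Ka(CH3NH3+) = Kw/Kb = 1.0e-14 / 4.4 x 10^-4 = 2.27e-11.
[H^+] = sqrt(Ka x [CH3NH3+]) = sqrt(2.27e-11 x 0.05096) = 1.08e-6 M.
pH = -log(1.08e-6) = 5.97.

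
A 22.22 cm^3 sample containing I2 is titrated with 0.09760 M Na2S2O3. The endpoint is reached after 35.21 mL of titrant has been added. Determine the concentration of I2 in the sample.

n(Na2S2O3) = 0.09760 x 0.03521 = 0.003436 mol.
From the balanced equation, 2 mol Na2S2O3 reacts with 1 mol I2, so n(I2) = 0.003436 x 1/2 = 0.001718 mol.
[I2] = 0.001718 / 0.02222 L = 0.0773 M.

0.0773 M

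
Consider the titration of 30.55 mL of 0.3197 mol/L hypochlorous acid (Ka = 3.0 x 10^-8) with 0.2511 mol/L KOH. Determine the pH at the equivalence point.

n(HClO) = 0.3197 x 0.03055 = 0.009767 mol; V(KOH) at equivalence = 0.009767/0.2511 = 0.03890 L.
At equivalence all the acid is converted to ClO-; total volume = 0.03055 + 0.03890 = 0.06945 L, so [ClO-] = 0.009767/0.06945 = 0.1406 M.
Kb = Kw/Ka = 1.0e-14 / 3.0 x 10^-8 = 3.33e-7.
[OH^-] = sqrt(Kb x [ClO-]) = sqrt(3.33e-7 x 0.1406) = 0.000217 M.
pOH = 3.66, so pH = 14.00 - 3.66 = 10.34.

10.34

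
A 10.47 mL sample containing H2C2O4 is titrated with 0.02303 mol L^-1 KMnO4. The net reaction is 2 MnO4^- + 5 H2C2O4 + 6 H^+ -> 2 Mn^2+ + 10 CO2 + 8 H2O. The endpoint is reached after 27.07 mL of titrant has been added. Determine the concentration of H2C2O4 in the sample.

0.149 M

n(KMnO4) = 0.02303 x 0.02707 = 0.0006234 mol.
From the balanced equation, 2 mol KMnO4 reacts with 5 mol H2C2O4, so n(H2C2O4) = 0.0006234 x 5/2 = 0.001559 mol.
[H2C2O4] = 0.001559 / 0.01047 L = 0.149 M.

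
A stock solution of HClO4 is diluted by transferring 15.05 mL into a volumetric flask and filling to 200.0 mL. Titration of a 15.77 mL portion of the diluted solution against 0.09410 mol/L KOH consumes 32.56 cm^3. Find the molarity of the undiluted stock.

n(KOH) = 0.09410 x 0.03256 = 0.003064 mol.
n(HClO4) in the aliquot = 0.003064 mol.
[diluted HClO4] = 0.003064 / 0.01577 = 0.1943 M.
Dilution factor = 200.0/15.05 = 13.29, so [stock] = 0.1943 x 13.29 = 2.58 M.

2.58 M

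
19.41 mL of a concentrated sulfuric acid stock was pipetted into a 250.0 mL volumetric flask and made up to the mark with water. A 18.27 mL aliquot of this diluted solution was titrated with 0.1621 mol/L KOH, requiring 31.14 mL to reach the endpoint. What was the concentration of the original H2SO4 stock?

n(KOH) = 0.1621 x 0.03114 = 0.005048 mol.
n(H2SO4) in the aliquot = 0.005048 x 1/2 = 0.002524 mol.
[diluted H2SO4] = 0.002524 / 0.01827 = 0.1381 M.
Dilution factor = 250.0/19.41 = 12.88, so [stock] = 0.1381 x 12.88 = 1.78 M.

1.78 M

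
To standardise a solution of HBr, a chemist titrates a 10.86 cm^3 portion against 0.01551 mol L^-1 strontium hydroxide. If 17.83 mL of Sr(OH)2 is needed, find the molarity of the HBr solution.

n(Sr(OH)2) delivered = 0.01551 x 0.01783 = 0.0002765 mol.
The reaction is 2 HBr + 1 Sr(OH)2, so n(HBr) = 0.0002765 x 2/1 = 0.0005531 mol.
[HBr] = 0.0005531 mol / 0.01086 L = 0.0509 M.

0.0509 M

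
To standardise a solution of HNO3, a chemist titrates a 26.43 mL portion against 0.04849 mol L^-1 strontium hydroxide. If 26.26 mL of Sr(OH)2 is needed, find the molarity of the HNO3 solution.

n(Sr(OH)2) delivered = 0.04849 x 0.02626 = 0.001273 mol.
The reaction is 2 HNO3 + 1 Sr(OH)2, so n(HNO3) = 0.001273 x 2/1 = 0.002547 mol.
[HNO3] = 0.002547 mol / 0.02643 L = 0.0964 M.

0.0964 M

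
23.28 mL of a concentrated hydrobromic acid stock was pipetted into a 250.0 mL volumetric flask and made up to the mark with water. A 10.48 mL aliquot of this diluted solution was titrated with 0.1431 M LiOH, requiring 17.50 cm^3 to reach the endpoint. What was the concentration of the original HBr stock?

n(LiOH) = 0.1431 x 0.01750 = 0.002504 mol.
n(HBr) in the aliquot = 0.002504 mol.
[diluted HBr] = 0.002504 / 0.01048 = 0.2390 M.
Dilution factor = 250.0/23.28 = 10.74, so [stock] = 0.2390 x 10.74 = 2.57 M.

2.57 M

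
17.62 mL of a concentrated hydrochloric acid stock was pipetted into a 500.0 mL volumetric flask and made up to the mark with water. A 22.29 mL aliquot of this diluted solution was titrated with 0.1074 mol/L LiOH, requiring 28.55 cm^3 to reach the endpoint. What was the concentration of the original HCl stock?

n(LiOH) = 0.1074 x 0.02855 = 0.003066 mol.
n(HCl) in the aliquot = 0.003066 mol.
[diluted HCl] = 0.003066 / 0.02229 = 0.1376 M.
Dilution factor = 500.0/17.62 = 28.38, so [stock] = 0.1376 x 28.38 = 3.90 M.

3.90 M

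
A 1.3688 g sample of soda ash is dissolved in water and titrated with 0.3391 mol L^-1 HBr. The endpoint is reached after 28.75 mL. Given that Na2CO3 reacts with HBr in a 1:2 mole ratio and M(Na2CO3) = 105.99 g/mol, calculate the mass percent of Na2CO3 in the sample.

37.7%

n(HBr) = 0.3391 x 0.02875 = 0.009749 mol.
n(Na2CO3) = 0.009749 / 2 = 0.004875 mol.
mass of Na2CO3 = 0.004875 x 105.99 = 0.5167 g.
% purity = 0.5167 / 1.3688 x 100 = 37.7%.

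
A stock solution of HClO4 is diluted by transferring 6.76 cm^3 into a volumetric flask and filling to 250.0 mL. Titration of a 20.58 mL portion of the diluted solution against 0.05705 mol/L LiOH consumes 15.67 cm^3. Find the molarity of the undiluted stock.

1.61 M

n(LiOH) = 0.05705 x 0.01567 = 0.0008940 mol.
n(HClO4) in the aliquot = 0.0008940 mol.
[diluted HClO4] = 0.0008940 / 0.02058 = 0.04344 M.
Dilution factor = 250.0/6.760 = 36.98, so [stock] = 0.04344 x 36.98 = 1.61 M.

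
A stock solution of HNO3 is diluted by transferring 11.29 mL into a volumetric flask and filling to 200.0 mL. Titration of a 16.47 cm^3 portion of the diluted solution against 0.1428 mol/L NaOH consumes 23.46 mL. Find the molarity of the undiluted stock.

n(NaOH) = 0.1428 x 0.02346 = 0.003350 mol.
n(HNO3) in the aliquot = 0.003350 mol.
[diluted HNO3] = 0.003350 / 0.01647 = 0.2034 M.
Dilution factor = 200.0/11.29 = 17.71, so [stock] = 0.2034 x 17.71 = 3.60 M.

3.60 M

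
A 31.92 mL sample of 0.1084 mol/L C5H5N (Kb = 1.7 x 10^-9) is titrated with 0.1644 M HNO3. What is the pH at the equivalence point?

3.21

n(C5H5N) = 0.1084 x 0.03192 = 0.003460 mol; V(HNO3) at equivalence = 0.003460/0.1644 = 0.02105 L.
At equivalence the base is fully converted to C5H5NH+; total volume = 0.05297 L, so [C5H5NH+] = 0.003460/0.05297 = 0.06533 M.
Ka(C5H5NH+) = Kw/Kb = 1.0e-14 / 1.7 x 10^-9 = 5.88e-6.
[H^+] = sqrt(Ka x [C5H5NH+]) = sqrt(5.88e-6 x 0.06533) = 0.000620 M.
pH = -log(0.000620) = 3.21.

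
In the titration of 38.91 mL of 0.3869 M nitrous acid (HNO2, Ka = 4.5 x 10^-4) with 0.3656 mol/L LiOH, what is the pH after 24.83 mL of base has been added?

Initial n(HNO2) = 0.3869 x 0.03891 = 0.01505 mol.
n(LiOH) added = 0.3656 x 0.02483 = 0.009078 mol, converting that many moles of HNO2 to NO2-.
Remaining n(HNO2) = 0.005976 mol; n(NO2-) = 0.009078 mol.
By Henderson-Hasselbalch, pH = pKa + log([A^-]/[HA]) = 3.35 + log(0.009078/0.005976) = 3.35 + (+0.18) = 3.53.

3.53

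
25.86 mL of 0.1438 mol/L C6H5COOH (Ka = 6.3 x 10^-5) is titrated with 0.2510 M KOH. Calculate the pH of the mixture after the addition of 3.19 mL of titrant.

3.64

Initial n(C6H5COOH) = 0.1438 x 0.02586 = 0.003719 mol.
n(KOH) added = 0.2510 x 0.003190 = 0.0008007 mol, converting that many moles of C6H5COOH to C6H5COO-.
Remaining n(C6H5COOH) = 0.002918 mol; n(C6H5COO-) = 0.0008007 mol.
By Henderson-Hasselbalch, pH = pKa + log([A^-]/[HA]) = 4.20 + log(0.0008007/0.002918) = 4.20 + (-0.56) = 3.64.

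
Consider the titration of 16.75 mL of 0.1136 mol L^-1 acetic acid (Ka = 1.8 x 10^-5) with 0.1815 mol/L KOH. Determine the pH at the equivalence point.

8.79

n(CH3COOH) = 0.1136 x 0.01675 = 0.001903 mol; V(KOH) at equivalence = 0.001903/0.1815 = 0.01048 L.
At equivalence all the acid is converted to CH3COO-; total volume = 0.01675 + 0.01048 = 0.02723 L, so [CH3COO-] = 0.001903/0.02723 = 0.06987 M.
Kb = Kw/Ka = 1.0e-14 / 1.8 x 10^-5 = 5.56e-10.
[OH^-] = sqrt(Kb x [CH3COO-]) = sqrt(5.56e-10 x 0.06987) = 6.23e-6 M.
pOH = 5.21, so pH = 14.00 - 5.21 = 8.79.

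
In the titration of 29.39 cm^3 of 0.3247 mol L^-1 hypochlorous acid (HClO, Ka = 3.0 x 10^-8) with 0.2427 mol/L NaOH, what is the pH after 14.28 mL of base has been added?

7.28

Initial n(HClO) = 0.3247 x 0.02939 = 0.009543 mol.
n(NaOH) added = 0.2427 x 0.01428 = 0.003466 mol, converting that many moles of HClO to ClO-.
Remaining n(HClO) = 0.006077 mol; n(ClO-) = 0.003466 mol.
By Henderson-Hasselbalch, pH = pKa + log([A^-]/[HA]) = 7.52 + log(0.003466/0.006077) = 7.52 + (-0.24) = 7.28.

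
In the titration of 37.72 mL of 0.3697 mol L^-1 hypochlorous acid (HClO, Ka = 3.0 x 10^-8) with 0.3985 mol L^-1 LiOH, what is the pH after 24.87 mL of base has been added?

Initial n(HClO) = 0.3697 x 0.03772 = 0.01395 mol.
n(LiOH) added = 0.3985 x 0.02487 = 0.009911 mol, converting that many moles of HClO to ClO-.
Remaining n(HClO) = 0.004034 mol; n(ClO-) = 0.009911 mol.
By Henderson-Hasselbalch, pH = pKa + log([A^-]/[HA]) = 7.52 + log(0.009911/0.004034) = 7.52 + (+0.39) = 7.91.

7.91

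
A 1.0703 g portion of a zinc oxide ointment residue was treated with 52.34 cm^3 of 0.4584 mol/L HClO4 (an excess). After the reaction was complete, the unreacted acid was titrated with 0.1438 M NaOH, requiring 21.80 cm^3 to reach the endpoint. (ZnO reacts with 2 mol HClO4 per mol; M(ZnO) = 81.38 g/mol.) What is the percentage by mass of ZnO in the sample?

Total n(HClO4) added = 0.4584 x 0.05234 = 0.02399 mol.
n(NaOH) used = 0.1438 x 0.02180 = 0.003135 mol, which equals the excess n(HClO4).
So n(HClO4) consumed by the sample = 0.02399 - 0.003135 = 0.02086 mol.
n(ZnO) = 0.02086 / 2 = 0.01043 mol.
mass ZnO = 0.01043 x 81.38 = 0.8487 g, so %ZnO = 0.8487/1.0703 x 100 = 79.3%.

79.3%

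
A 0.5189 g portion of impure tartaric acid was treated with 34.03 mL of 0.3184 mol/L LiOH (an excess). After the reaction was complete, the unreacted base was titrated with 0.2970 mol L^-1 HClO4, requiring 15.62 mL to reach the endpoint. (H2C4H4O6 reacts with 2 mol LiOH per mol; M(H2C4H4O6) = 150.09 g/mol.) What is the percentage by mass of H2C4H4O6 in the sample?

89.6%

Total n(LiOH) added = 0.3184 x 0.03403 = 0.01084 mol.
n(HClO4) used = 0.2970 x 0.01562 = 0.004639 mol, which equals the excess n(LiOH).
So n(LiOH) consumed by the sample = 0.01084 - 0.004639 = 0.006196 mol.
n(H2C4H4O6) = 0.006196 / 2 = 0.003098 mol.
mass H2C4H4O6 = 0.003098 x 150.09 = 0.4650 g, so %H2C4H4O6 = 0.4650/0.5189 x 100 = 89.6%.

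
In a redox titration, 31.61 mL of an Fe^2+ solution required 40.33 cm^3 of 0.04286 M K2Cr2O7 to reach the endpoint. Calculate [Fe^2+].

n(K2Cr2O7) = 0.04286 x 0.04033 = 0.001729 mol.
From the balanced equation, 1 mol K2Cr2O7 reacts with 6 mol Fe^2+, so n(Fe^2+) = 0.001729 x 6/1 = 0.01037 mol.
[Fe^2+] = 0.01037 / 0.03161 L = 0.328 M.

0.328 M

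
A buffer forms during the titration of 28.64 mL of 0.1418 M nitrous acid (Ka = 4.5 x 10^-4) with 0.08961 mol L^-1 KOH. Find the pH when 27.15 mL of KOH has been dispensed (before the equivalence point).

Initial n(HNO2) = 0.1418 x 0.02864 = 0.004061 mol.
n(KOH) added = 0.08961 x 0.02715 = 0.002433 mol, converting that many moles of HNO2 to NO2-.
Remaining n(HNO2) = 0.001628 mol; n(NO2-) = 0.002433 mol.
By Henderson-Hasselbalch, pH = pKa + log([A^-]/[HA]) = 3.35 + log(0.002433/0.001628) = 3.35 + (+0.17) = 3.52.

3.52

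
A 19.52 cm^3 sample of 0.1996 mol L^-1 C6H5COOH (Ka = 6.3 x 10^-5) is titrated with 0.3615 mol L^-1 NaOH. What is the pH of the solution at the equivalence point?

8.65

n(C6H5COOH) = 0.1996 x 0.01952 = 0.003896 mol; V(NaOH) at equivalence = 0.003896/0.3615 = 0.01078 L.
At equivalence all the acid is converted to C6H5COO-; total volume = 0.01952 + 0.01078 = 0.03030 L, so [C6H5COO-] = 0.003896/0.03030 = 0.1286 M.
Kb = Kw/Ka = 1.0e-14 / 6.3 x 10^-5 = 1.59e-10.
[OH^-] = sqrt(Kb x [C6H5COO-]) = sqrt(1.59e-10 x 0.1286) = 4.52e-6 M.
pOH = 5.35, so pH = 14.00 - 5.35 = 8.65.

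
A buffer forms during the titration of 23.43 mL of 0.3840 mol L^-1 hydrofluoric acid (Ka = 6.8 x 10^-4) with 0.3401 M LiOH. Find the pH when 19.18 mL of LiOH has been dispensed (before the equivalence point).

3.59

Initial n(HF) = 0.3840 x 0.02343 = 0.008997 mol.
n(LiOH) added = 0.3401 x 0.01918 = 0.006523 mol, converting that many moles of HF to F-.
Remaining n(HF) = 0.002474 mol; n(F-) = 0.006523 mol.
By Henderson-Hasselbalch, pH = pKa + log([A^-]/[HA]) = 3.17 + log(0.006523/0.002474) = 3.17 + (+0.42) = 3.59.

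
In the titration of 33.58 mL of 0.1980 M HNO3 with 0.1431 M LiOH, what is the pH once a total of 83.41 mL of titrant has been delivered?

n(acid) = 0.1980 x 0.03358 = 0.006649 mol; n(LiOH) added = 0.1431 x 0.08341 = 0.01194 mol.
Base is in excess by 0.01194 - 0.006649 = 0.005287 mol in a total volume of 0.1170 L.
[OH^-] = 0.005287/0.1170 = 0.04519 M, so pOH = 1.34 and pH = 14.00 - 1.34 = 12.66.

12.66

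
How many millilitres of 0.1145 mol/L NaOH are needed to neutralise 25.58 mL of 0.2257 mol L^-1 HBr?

n(HBr) = 0.2257 mol/L x 0.02558 L = 0.005773 mol.
At equivalence n(NaOH) = n(HBr) = 0.005773 mol.
V(NaOH) = 0.005773 / 0.1145 = 0.05042 L = 50.4 mL.

50.4 mL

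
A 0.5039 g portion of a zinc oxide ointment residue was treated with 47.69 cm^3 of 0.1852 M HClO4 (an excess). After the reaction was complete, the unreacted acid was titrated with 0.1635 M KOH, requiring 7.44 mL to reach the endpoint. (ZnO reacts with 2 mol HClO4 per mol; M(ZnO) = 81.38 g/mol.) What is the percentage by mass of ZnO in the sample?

Total n(HClO4) added = 0.1852 x 0.04769 = 0.008832 mol.
n(KOH) used = 0.1635 x 0.007440 = 0.001216 mol, which equals the excess n(HClO4).
So n(HClO4) consumed by the sample = 0.008832 - 0.001216 = 0.007616 mol.
n(ZnO) = 0.007616 / 2 = 0.003808 mol.
mass ZnO = 0.003808 x 81.38 = 0.3099 g, so %ZnO = 0.3099/0.5039 x 100 = 61.5%.

61.5%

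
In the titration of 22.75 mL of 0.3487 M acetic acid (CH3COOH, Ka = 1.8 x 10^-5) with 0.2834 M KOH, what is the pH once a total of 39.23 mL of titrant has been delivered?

12.71

n(acid) = 0.3487 x 0.02275 = 0.007933 mol; n(KOH) added = 0.2834 x 0.03923 = 0.01112 mol.
Base is in excess by 0.01112 - 0.007933 = 0.003185 mol in a total volume of 0.06198 L.
[OH^-] = 0.003185/0.06198 = 0.05139 M, so pOH = 1.29 and pH = 14.00 - 1.29 = 12.71.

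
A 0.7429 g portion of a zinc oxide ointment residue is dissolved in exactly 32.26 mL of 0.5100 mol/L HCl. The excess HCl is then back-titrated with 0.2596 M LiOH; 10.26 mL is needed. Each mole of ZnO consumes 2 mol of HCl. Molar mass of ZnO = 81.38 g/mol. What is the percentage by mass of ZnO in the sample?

75.5%

Total n(HCl) added = 0.5100 x 0.03226 = 0.01645 mol.
n(LiOH) used = 0.2596 x 0.01026 = 0.002663 mol, which equals the excess n(HCl).
So n(HCl) consumed by the sample = 0.01645 - 0.002663 = 0.01379 mol.
n(ZnO) = 0.01379 / 2 = 0.006895 mol.
mass ZnO = 0.006895 x 81.38 = 0.5611 g, so %ZnO = 0.5611/0.7429 x 100 = 75.5%.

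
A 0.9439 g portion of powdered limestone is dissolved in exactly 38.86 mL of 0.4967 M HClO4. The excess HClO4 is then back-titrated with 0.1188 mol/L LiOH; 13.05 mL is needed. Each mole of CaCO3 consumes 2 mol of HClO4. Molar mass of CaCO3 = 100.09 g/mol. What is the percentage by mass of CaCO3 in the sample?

94.1%

Total n(HClO4) added = 0.4967 x 0.03886 = 0.01930 mol.
n(LiOH) used = 0.1188 x 0.01305 = 0.001550 mol, which equals the excess n(HClO4).
So n(HClO4) consumed by the sample = 0.01930 - 0.001550 = 0.01775 mol.
n(CaCO3) = 0.01775 / 2 = 0.008876 mol.
mass CaCO3 = 0.008876 x 100.09 = 0.8884 g, so %CaCO3 = 0.8884/0.9439 x 100 = 94.1%.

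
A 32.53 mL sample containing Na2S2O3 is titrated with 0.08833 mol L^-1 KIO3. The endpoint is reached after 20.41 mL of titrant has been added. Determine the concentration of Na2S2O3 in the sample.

0.333 M

n(KIO3) = 0.08833 x 0.02041 = 0.001803 mol.
From the balanced equation, 1 mol KIO3 reacts with 6 mol Na2S2O3, so n(Na2S2O3) = 0.001803 x 6/1 = 0.01082 mol.
[Na2S2O3] = 0.01082 / 0.03253 L = 0.333 M.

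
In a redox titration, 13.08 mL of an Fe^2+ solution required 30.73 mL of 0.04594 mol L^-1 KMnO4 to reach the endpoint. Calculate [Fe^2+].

n(KMnO4) = 0.04594 x 0.03073 = 0.001412 mol.
From the balanced equation, 1 mol KMnO4 reacts with 5 mol Fe^2+, so n(Fe^2+) = 0.001412 x 5/1 = 0.007059 mol.
[Fe^2+] = 0.007059 / 0.01308 L = 0.540 M.

0.540 M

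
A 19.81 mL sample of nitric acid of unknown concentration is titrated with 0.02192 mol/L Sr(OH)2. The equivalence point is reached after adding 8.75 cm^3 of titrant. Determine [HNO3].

0.0194 M

n(Sr(OH)2) delivered = 0.02192 x 0.008750 = 0.0001918 mol.
The reaction is 2 HNO3 + 1 Sr(OH)2, so n(HNO3) = 0.0001918 x 2/1 = 0.0003836 mol.
[HNO3] = 0.0003836 mol / 0.01981 L = 0.0194 M.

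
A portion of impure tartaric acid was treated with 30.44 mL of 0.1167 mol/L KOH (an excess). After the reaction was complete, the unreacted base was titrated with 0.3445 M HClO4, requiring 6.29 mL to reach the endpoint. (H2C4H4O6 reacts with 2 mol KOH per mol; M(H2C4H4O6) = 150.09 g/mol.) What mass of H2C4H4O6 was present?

Total n(KOH) added = 0.1167 x 0.03044 = 0.003552 mol.
n(HClO4) used = 0.3445 x 0.006290 = 0.002167 mol, which equals the excess n(KOH).
So n(KOH) consumed by the sample = 0.003552 - 0.002167 = 0.001385 mol.
n(H2C4H4O6) = 0.001385 / 2 = 0.0006927 mol.
mass = 0.0006927 mol x 150.09 g/mol = 0.104 g.

0.104 g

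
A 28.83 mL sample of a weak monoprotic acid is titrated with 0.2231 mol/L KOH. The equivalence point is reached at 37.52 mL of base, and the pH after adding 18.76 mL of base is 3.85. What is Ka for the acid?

18.76 mL is half of the equivalence volume, so this is the half-equivalence point where [HA] = [A^-].
At half-equivalence pH = pKa, so pKa = 3.85.
Ka = 10^(-3.85) = 1.4 x 10^-4.

1.4 x 10^-4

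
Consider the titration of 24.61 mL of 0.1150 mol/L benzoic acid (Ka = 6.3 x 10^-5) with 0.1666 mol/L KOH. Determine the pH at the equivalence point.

n(C6H5COOH) = 0.1150 x 0.02461 = 0.002830 mol; V(KOH) at equivalence = 0.002830/0.1666 = 0.01699 L.
At equivalence all the acid is converted to C6H5COO-; total volume = 0.02461 + 0.01699 = 0.04160 L, so [C6H5COO-] = 0.002830/0.04160 = 0.06804 M.
Kb = Kw/Ka = 1.0e-14 / 6.3 x 10^-5 = 1.59e-10.
[OH^-] = sqrt(Kb x [C6H5COO-]) = sqrt(1.59e-10 x 0.06804) = 3.29e-6 M.
pOH = 5.48, so pH = 14.00 - 5.48 = 8.52.

8.52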